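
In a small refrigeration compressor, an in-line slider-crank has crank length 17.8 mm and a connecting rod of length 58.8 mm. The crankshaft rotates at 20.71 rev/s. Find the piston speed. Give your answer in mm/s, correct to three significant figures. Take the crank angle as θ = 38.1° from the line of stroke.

ω = 2π·20.7 = 130.1 rad/s
For an in-line slider-crank, x = r cosθ + √(L² − r² sin²θ), so v = −rω sinθ·[1 + r cosθ/√(L² − r² sin²θ)].
With r = 0.0178 m, L = 0.0588 m, θ = 38.1°: √(L² − r² sin²θ) = 0.057765 m.
v = −0.0178·130.1·0.61704·[1 + 0.0178·0.78694/0.057765] = -1.7758 m/s.
|v| = 1.7758 m/s = 1775.8 mm/s.

1780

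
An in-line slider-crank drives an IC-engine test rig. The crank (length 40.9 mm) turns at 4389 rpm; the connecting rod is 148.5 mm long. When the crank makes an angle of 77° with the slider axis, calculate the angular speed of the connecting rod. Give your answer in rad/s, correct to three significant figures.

29.6

ω = 459.6 rad/s (converted from 4389 rpm).
The rod makes angle φ with the slider axis where L sinφ = r sinθ; differentiating, L cosφ·φ̇ = r ω cosθ.
L cosφ = √(L² − r² sin²θ) = 0.14305 m.
|ω_rod| = r ω |cosθ| / √(L² − r² sin²θ) = 0.0409·459.6·0.22495/0.14305 = 29.56 rad/s.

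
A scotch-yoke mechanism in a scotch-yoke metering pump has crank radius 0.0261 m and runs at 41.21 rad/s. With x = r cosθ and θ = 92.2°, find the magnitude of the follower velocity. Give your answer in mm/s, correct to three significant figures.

ω = 41.21 rad/s
x = r cosθ ⇒ ẋ = −rω sinθ.
|v| = rω|sinθ| = 0.0261·41.21·|sin 92.2°| = 1.0748 m/s = 1074.8 mm/s.

1070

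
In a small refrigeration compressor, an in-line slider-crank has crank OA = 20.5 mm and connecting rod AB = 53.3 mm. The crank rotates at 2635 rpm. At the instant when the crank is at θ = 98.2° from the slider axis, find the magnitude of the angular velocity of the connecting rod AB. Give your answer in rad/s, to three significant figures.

ω = 275.9 rad/s (converted from 2635 rpm).
The rod makes angle φ with the slider axis where L sinφ = r sinθ; differentiating, L cosφ·φ̇ = r ω cosθ.
L cosφ = √(L² − r² sin²θ) = 0.049287 m.
|ω_rod| = r ω |cosθ| / √(L² − r² sin²θ) = 0.0205·275.9·0.14263/0.049287 = 16.37 rad/s.

16.4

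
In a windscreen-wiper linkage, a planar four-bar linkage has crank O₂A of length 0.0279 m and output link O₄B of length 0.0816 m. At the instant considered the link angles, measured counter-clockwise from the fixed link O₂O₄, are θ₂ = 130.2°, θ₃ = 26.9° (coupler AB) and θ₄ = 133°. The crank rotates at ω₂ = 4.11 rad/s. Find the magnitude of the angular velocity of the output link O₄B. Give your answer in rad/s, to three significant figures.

1.42

ω₂ = 4.11 rad/s
Differentiating the loop-closure r₂e^{iθ₂}+r₃e^{iθ₃}=r₁+r₄e^{iθ₄} gives r₂ω₂e^{iθ₂}+r₃ω₃e^{iθ₃}=r₄ω₄e^{iθ₄}.
Eliminating the other unknown: ω₄ = r₂ω₂ sin(θ₂−θ₃) / [r₄ sin(θ₄−θ₃)].
Numerator sine = +0.97318; denominator sine = +0.96078.
Result = 0.0279·4.11·(+0.97318) / (0.0816·(+0.96078)) = +1.4234 rad/s; magnitude 1.4234 rad/s.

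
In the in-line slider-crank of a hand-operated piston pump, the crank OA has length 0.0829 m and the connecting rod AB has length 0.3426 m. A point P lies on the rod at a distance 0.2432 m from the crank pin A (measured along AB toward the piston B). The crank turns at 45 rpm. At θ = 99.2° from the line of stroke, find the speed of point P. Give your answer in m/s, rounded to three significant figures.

0.375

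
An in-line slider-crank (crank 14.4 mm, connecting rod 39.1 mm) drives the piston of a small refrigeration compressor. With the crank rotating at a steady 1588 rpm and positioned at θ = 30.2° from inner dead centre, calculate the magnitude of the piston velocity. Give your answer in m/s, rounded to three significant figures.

ω = 2π·1588/60 = 166.3 rad/s
For an in-line slider-crank, x = r cosθ + √(L² − r² sin²θ), so v = −rω sinθ·[1 + r cosθ/√(L² − r² sin²θ)].
With r = 0.0144 m, L = 0.0391 m, θ = 30.2°: √(L² − r² sin²θ) = 0.038423 m.
v = −0.0144·166.3·0.50302·[1 + 0.0144·0.86427/0.038423] = -1.5947 m/s.
|v| = 1.5947 m/s.

1.59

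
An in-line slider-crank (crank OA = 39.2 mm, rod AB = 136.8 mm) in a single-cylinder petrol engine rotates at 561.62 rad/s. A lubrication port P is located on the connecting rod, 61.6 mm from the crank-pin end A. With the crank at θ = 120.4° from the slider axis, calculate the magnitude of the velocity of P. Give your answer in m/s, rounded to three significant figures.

ω = 561.6 rad/s.  Crank-pin speed |V_A| = rω = 22.016 m/s, perpendicular to OA.
Rod angle: sinφ = −(r/L) sinθ ⇒ φ = -14.309°; ω_rod = −rω cosθ/√(L²−r²sin²θ) = +84.044 rad/s.
V_P = V_A + ω_rod × AP, with AP = 0.0616 m along the rod.
Components: V_Px = −rω sinθ − a·ω_rod·sinφ = -17.709 m/s;  V_Py = rω cosθ + a·ω_rod·cosφ = -6.1241 m/s.
|V_P| = √(V_Px² + V_Py²) = 18.738 m/s.

18.7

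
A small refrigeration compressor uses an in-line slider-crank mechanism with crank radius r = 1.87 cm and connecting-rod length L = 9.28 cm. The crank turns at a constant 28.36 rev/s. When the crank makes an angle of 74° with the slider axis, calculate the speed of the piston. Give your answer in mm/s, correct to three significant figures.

3380

ω = 2π·28.4 = 178.2 rad/s
For an in-line slider-crank, x = r cosθ + √(L² − r² sin²θ), so v = −rω sinθ·[1 + r cosθ/√(L² − r² sin²θ)].
With r = 0.0187 m, L = 0.0928 m, θ = 74°: √(L² − r² sin²θ) = 0.091042 m.
v = −0.0187·178.2·0.96126·[1 + 0.0187·0.27564/0.091042] = -3.3844 m/s.
|v| = 3.3844 m/s = 3384.4 mm/s.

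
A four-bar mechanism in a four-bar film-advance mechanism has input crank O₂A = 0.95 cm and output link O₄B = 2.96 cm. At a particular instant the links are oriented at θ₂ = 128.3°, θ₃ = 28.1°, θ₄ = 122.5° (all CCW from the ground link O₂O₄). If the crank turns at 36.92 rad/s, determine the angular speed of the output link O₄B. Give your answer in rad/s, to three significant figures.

ω₂ = 36.92 rad/s
Differentiating the loop-closure r₂e^{iθ₂}+r₃e^{iθ₃}=r₁+r₄e^{iθ₄} gives r₂ω₂e^{iθ₂}+r₃ω₃e^{iθ₃}=r₄ω₄e^{iθ₄}.
Eliminating the other unknown: ω₄ = r₂ω₂ sin(θ₂−θ₃) / [r₄ sin(θ₄−θ₃)].
Numerator sine = +0.98420; denominator sine = +0.99705.
Result = 0.0095·36.92·(+0.98420) / (0.0296·(+0.99705)) = +11.697 rad/s; magnitude 11.697 rad/s.

11.7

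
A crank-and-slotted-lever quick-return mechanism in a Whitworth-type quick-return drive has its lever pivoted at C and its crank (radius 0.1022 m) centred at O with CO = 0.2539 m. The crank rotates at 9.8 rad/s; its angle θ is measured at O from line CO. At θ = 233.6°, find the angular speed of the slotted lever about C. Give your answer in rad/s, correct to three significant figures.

ω = 9.8 rad/s
Crank pin A relative to C: A = (d + r cosθ, r sinθ); lever angle φ = atan2(r sinθ, d + r cosθ).
Differentiating tanφ: φ̇ = rω(d cosθ + r)/(d² + r² + 2dr cosθ).
d² + r² + 2dr cosθ = |CA|² = 0.0441133 m²;  d cosθ + r = -0.048469 m.
|ω_lever| = |0.1022·9.8·-0.048469| / 0.0441133 = 1.1005 rad/s.

1.10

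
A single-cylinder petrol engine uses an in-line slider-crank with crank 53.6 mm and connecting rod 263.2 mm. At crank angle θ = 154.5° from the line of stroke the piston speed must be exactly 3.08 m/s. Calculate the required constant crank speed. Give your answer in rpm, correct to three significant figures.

For an in-line slider-crank, |v_piston| = rω|sinθ|·[1 + r cosθ/√(L² − r² sin²θ)].
With r = 0.0536 m, L = 0.2632 m, θ = 154.5°: the bracketed kinematic factor |dx/dθ| = 0.018818 m.
ω = v/|dx/dθ| = 3.08/0.018818 = 163.68 rad/s.
N = 60ω/(2π) = 1563 rpm.

1560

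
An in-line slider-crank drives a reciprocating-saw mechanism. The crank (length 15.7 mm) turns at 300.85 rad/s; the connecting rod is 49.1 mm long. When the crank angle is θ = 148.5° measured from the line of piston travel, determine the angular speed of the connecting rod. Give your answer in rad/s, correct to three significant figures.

ω = 300.9 rad/s
The rod makes angle φ with the slider axis where L sinφ = r sinθ; differentiating, L cosφ·φ̇ = r ω cosθ.
L cosφ = √(L² − r² sin²θ) = 0.04841 m.
|ω_rod| = r ω |cosθ| / √(L² − r² sin²θ) = 0.0157·300.9·0.85264/0.04841 = 83.192 rad/s.

83.2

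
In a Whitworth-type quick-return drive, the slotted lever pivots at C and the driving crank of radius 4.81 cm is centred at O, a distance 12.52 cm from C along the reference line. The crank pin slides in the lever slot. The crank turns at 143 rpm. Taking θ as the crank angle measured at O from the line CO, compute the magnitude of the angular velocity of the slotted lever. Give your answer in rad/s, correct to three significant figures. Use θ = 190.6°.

ω = 14.97 rad/s (from 143 rpm).
Crank pin A relative to C: A = (d + r cosθ, r sinθ); lever angle φ = atan2(r sinθ, d + r cosθ).
Differentiating tanφ: φ̇ = rω(d cosθ + r)/(d² + r² + 2dr cosθ).
d² + r² + 2dr cosθ = |CA|² = 0.00614994 m²;  d cosθ + r = -0.074964 m.
|ω_lever| = |0.0481·14.97·-0.074964| / 0.00614994 = 8.7799 rad/s.

8.78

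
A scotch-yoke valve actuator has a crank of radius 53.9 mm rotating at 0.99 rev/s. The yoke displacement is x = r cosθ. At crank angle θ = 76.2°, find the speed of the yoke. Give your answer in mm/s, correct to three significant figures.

326

ω = 6.22 rad/s (from 0.99 rev/s).
x = r cosθ ⇒ ẋ = −rω sinθ.
|v| = rω|sinθ| = 0.0539·6.22·|sin 76.2°| = 0.3256 m/s = 325.6 mm/s.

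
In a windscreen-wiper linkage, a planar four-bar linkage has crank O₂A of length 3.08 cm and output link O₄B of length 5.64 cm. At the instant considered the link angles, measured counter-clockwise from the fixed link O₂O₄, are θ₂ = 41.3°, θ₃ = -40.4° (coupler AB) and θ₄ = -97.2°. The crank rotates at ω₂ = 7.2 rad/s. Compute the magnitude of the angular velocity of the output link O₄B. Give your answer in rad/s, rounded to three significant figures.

4.65

ω₂ = 7.2 rad/s
Differentiating the loop-closure r₂e^{iθ₂}+r₃e^{iθ₃}=r₁+r₄e^{iθ₄} gives r₂ω₂e^{iθ₂}+r₃ω₃e^{iθ₃}=r₄ω₄e^{iθ₄}.
Eliminating the other unknown: ω₄ = r₂ω₂ sin(θ₂−θ₃) / [r₄ sin(θ₄−θ₃)].
Numerator sine = +0.98953; denominator sine = -0.83676.
Result = 0.0308·7.2·(+0.98953) / (0.0564·(-0.83676)) = -4.6497 rad/s; magnitude 4.6497 rad/s.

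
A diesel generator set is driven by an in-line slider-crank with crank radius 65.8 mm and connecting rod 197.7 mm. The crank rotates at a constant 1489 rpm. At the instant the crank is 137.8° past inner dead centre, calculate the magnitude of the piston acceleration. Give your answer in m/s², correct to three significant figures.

1120

ω = 2π·1489/60 = 155.9 rad/s
x(θ) = r cosθ + √(L² − r² sin²θ); with ω constant, a = ω²·d²x/dθ².
d²x/dθ² = −r cosθ − r²(cos2θ)/√u − r⁴ sin²2θ/(4u^{3/2}),  u = L² − r² sin²θ = 0.0371317 m².
Substituting r = 0.0658 m, L = 0.1977 m, θ = 137.8°: d²x/dθ² = +0.045904 m.
a = ω²·d²x/dθ² = (155.9)²·(+0.045904) = +1116.1 m/s²;  |a| = 1116.1 m/s².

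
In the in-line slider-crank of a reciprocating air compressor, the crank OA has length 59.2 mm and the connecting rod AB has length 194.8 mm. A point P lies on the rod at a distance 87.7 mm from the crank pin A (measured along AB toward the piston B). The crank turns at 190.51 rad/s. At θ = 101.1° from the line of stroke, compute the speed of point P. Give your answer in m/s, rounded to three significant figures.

ω = 190.5 rad/s.  Crank-pin speed |V_A| = rω = 11.278 m/s, perpendicular to OA.
Rod angle: sinφ = −(r/L) sinθ ⇒ φ = -17.350°; ω_rod = −rω cosθ/√(L²−r²sin²θ) = +11.678 rad/s.
V_P = V_A + ω_rod × AP, with AP = 0.0877 m along the rod.
Components: V_Px = −rω sinθ − a·ω_rod·sinφ = -10.762 m/s;  V_Py = rω cosθ + a·ω_rod·cosφ = -1.1938 m/s.
|V_P| = √(V_Px² + V_Py²) = 10.828 m/s.

10.8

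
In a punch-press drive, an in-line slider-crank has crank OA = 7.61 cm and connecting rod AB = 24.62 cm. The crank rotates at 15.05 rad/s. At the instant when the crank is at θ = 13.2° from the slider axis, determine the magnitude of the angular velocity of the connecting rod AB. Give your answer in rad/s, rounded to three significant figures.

ω = 15.05 rad/s
The rod makes angle φ with the slider axis where L sinφ = r sinθ; differentiating, L cosφ·φ̇ = r ω cosθ.
L cosφ = √(L² − r² sin²θ) = 0.24559 m.
|ω_rod| = r ω |cosθ| / √(L² − r² sin²θ) = 0.0761·15.05·0.97358/0.24559 = 4.5403 rad/s.

4.54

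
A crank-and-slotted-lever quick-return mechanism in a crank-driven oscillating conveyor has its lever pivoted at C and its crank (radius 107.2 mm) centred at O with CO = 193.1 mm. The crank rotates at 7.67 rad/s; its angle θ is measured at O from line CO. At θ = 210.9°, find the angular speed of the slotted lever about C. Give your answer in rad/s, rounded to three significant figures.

ω = 7.67 rad/s
Crank pin A relative to C: A = (d + r cosθ, r sinθ); lever angle φ = atan2(r sinθ, d + r cosθ).
Differentiating tanφ: φ̇ = rω(d cosθ + r)/(d² + r² + 2dr cosθ).
d² + r² + 2dr cosθ = |CA|² = 0.013255 m²;  d cosθ + r = -0.058492 m.
|ω_lever| = |0.1072·7.67·-0.058492| / 0.013255 = 3.6283 rad/s.

3.63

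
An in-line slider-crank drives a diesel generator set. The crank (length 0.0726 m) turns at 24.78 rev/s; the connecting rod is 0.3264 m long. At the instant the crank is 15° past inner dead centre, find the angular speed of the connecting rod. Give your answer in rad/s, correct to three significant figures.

33.5

ω = 155.7 rad/s (converted from 24.78 rev/s).
The rod makes angle φ with the slider axis where L sinφ = r sinθ; differentiating, L cosφ·φ̇ = r ω cosθ.
L cosφ = √(L² − r² sin²θ) = 0.32586 m.
|ω_rod| = r ω |cosθ| / √(L² − r² sin²θ) = 0.0726·155.7·0.96593/0.32586 = 33.507 rad/s.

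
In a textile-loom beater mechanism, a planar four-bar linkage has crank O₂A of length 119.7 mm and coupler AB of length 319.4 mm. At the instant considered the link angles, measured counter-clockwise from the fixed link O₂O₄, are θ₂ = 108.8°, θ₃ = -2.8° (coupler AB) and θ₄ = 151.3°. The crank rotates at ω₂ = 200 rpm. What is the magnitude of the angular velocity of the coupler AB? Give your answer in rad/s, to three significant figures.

ω₂ = 20.94 rad/s (from 200 rpm).
Differentiating the loop-closure r₂e^{iθ₂}+r₃e^{iθ₃}=r₁+r₄e^{iθ₄} gives r₂ω₂e^{iθ₂}+r₃ω₃e^{iθ₃}=r₄ω₄e^{iθ₄}.
Eliminating the other unknown: ω₃ = r₂ω₂ sin(θ₄−θ₂) / [r₃ sin(θ₃−θ₄)].
Numerator sine = +0.67559; denominator sine = -0.43680.
Result = 0.1197·20.94·(+0.67559) / (0.3194·(-0.43680)) = -12.14 rad/s; magnitude 12.14 rad/s.

12.1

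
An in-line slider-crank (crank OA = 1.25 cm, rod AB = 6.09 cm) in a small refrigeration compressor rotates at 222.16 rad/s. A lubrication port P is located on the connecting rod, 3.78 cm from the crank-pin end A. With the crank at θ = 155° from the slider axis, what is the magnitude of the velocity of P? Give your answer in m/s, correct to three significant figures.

1.41

ω = 222.2 rad/s.  Crank-pin speed |V_A| = rω = 2.777 m/s, perpendicular to OA.
Rod angle: sinφ = −(r/L) sinθ ⇒ φ = -4.976°; ω_rod = −rω cosθ/√(L²−r²sin²θ) = +41.483 rad/s.
V_P = V_A + ω_rod × AP, with AP = 0.0378 m along the rod.
Components: V_Px = −rω sinθ − a·ω_rod·sinφ = -1.0376 m/s;  V_Py = rω cosθ + a·ω_rod·cosφ = -0.95465 m/s.
|V_P| = √(V_Px² + V_Py²) = 1.4099 m/s.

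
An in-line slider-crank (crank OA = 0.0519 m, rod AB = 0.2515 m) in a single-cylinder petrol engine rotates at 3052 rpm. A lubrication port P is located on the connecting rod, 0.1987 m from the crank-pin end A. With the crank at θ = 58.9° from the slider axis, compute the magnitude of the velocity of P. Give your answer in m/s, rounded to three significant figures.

15.5

ω = 319.6 rad/s.  Crank-pin speed |V_A| = rω = 16.587 m/s, perpendicular to OA.
Rod angle: sinφ = −(r/L) sinθ ⇒ φ = -10.178°; ω_rod = −rω cosθ/√(L²−r²sin²θ) = -34.612 rad/s.
V_P = V_A + ω_rod × AP, with AP = 0.1987 m along the rod.
Components: V_Px = −rω sinθ − a·ω_rod·sinφ = -15.419 m/s;  V_Py = rω cosθ + a·ω_rod·cosφ = +1.7988 m/s.
|V_P| = √(V_Px² + V_Py²) = 15.523 m/s.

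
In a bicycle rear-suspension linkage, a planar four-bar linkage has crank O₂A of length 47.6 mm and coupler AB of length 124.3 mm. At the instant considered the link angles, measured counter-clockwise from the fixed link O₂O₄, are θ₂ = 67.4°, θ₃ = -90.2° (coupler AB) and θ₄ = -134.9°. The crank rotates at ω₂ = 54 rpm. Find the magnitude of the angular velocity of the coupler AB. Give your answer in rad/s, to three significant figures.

1.17

ω₂ = 5.655 rad/s (from 54 rpm).
Differentiating the loop-closure r₂e^{iθ₂}+r₃e^{iθ₃}=r₁+r₄e^{iθ₄} gives r₂ω₂e^{iθ₂}+r₃ω₃e^{iθ₃}=r₄ω₄e^{iθ₄}.
Eliminating the other unknown: ω₃ = r₂ω₂ sin(θ₄−θ₂) / [r₃ sin(θ₃−θ₄)].
Numerator sine = +0.37946; denominator sine = +0.70339.
Result = 0.0476·5.655·(+0.37946) / (0.1243·(+0.70339)) = +1.1682 rad/s; magnitude 1.1682 rad/s.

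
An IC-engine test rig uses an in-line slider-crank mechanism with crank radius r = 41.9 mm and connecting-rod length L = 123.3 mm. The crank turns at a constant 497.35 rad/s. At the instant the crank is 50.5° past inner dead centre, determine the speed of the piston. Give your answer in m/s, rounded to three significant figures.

19.7

ω = 497.4 rad/s
For an in-line slider-crank, x = r cosθ + √(L² − r² sin²θ), so v = −rω sinθ·[1 + r cosθ/√(L² − r² sin²θ)].
With r = 0.0419 m, L = 0.1233 m, θ = 50.5°: √(L² − r² sin²θ) = 0.11899 m.
v = −0.0419·497.4·0.77162·[1 + 0.0419·0.63608/0.11899] = -19.682 m/s.
|v| = 19.682 m/s.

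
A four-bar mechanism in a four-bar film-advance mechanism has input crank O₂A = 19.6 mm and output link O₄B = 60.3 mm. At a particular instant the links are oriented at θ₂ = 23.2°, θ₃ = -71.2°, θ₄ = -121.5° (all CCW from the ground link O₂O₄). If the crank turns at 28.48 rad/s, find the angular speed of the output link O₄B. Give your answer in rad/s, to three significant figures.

ω₂ = 28.48 rad/s
Differentiating the loop-closure r₂e^{iθ₂}+r₃e^{iθ₃}=r₁+r₄e^{iθ₄} gives r₂ω₂e^{iθ₂}+r₃ω₃e^{iθ₃}=r₄ω₄e^{iθ₄}.
Eliminating the other unknown: ω₄ = r₂ω₂ sin(θ₂−θ₃) / [r₄ sin(θ₄−θ₃)].
Numerator sine = +0.99705; denominator sine = -0.76940.
Result = 0.0196·28.48·(+0.99705) / (0.0603·(-0.76940)) = -11.996 rad/s; magnitude 11.996 rad/s.

12.0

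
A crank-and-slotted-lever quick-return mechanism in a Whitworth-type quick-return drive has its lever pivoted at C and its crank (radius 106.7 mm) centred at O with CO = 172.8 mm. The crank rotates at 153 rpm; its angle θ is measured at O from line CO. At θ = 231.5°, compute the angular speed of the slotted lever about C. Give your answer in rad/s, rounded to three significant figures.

ω = 16.02 rad/s (from 153 rpm).
Crank pin A relative to C: A = (d + r cosθ, r sinθ); lever angle φ = atan2(r sinθ, d + r cosθ).
Differentiating tanφ: φ̇ = rω(d cosθ + r)/(d² + r² + 2dr cosθ).
d² + r² + 2dr cosθ = |CA|² = 0.0182892 m²;  d cosθ + r = -0.00087053 m.
|ω_lever| = |0.1067·16.02·-0.00087053| / 0.0182892 = 0.081372 rad/s.

0.0814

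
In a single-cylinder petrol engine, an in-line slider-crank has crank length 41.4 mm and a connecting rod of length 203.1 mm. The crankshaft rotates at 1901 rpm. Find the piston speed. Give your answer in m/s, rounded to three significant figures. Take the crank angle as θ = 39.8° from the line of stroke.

6.11

ω = 2π·1901/60 = 199.1 rad/s
For an in-line slider-crank, x = r cosθ + √(L² − r² sin²θ), so v = −rω sinθ·[1 + r cosθ/√(L² − r² sin²θ)].
With r = 0.0414 m, L = 0.2031 m, θ = 39.8°: √(L² − r² sin²θ) = 0.20136 m.
v = −0.0414·199.1·0.64011·[1 + 0.0414·0.76828/0.20136] = -6.1088 m/s.
|v| = 6.1088 m/s.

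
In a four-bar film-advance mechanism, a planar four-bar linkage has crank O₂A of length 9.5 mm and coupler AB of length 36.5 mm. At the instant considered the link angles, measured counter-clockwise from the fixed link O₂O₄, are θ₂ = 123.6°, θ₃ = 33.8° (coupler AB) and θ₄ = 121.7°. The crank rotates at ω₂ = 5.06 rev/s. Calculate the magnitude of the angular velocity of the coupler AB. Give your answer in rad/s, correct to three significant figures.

0.275

ω₂ = 31.79 rad/s (from 5.06 rev/s).
Differentiating the loop-closure r₂e^{iθ₂}+r₃e^{iθ₃}=r₁+r₄e^{iθ₄} gives r₂ω₂e^{iθ₂}+r₃ω₃e^{iθ₃}=r₄ω₄e^{iθ₄}.
Eliminating the other unknown: ω₃ = r₂ω₂ sin(θ₄−θ₂) / [r₃ sin(θ₃−θ₄)].
Numerator sine = -0.03316; denominator sine = -0.99933.
Result = 0.0095·31.79·(-0.03316) / (0.0365·(-0.99933)) = +0.27454 rad/s; magnitude 0.27454 rad/s.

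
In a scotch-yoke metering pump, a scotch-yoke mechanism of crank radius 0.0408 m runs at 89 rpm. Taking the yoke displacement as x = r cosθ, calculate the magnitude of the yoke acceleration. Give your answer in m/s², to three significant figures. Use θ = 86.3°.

0.229

ω = 9.32 rad/s (from 89 rpm).
x = r cosθ ⇒ ẍ = −rω² cosθ (ω constant).
|a| = rω²|cosθ| = 0.0408·(9.32)²·|cos 86.3°| = 0.2287 m/s².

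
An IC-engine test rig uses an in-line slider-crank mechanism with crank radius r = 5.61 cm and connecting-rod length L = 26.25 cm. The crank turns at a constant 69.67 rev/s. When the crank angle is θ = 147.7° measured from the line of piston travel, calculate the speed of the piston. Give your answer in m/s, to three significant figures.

10.7

ω = 2π·69.7 = 437.7 rad/s
For an in-line slider-crank, x = r cosθ + √(L² − r² sin²θ), so v = −rω sinθ·[1 + r cosθ/√(L² − r² sin²θ)].
With r = 0.0561 m, L = 0.2625 m, θ = 147.7°: √(L² − r² sin²θ) = 0.26078 m.
v = −0.0561·437.7·0.53435·[1 + 0.0561·-0.84526/0.26078] = -10.736 m/s.
|v| = 10.736 m/s.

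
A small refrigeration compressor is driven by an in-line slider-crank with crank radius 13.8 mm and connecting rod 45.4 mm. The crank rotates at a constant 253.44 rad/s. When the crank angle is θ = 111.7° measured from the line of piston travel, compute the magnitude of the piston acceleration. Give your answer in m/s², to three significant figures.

528

ω = 253.4 rad/s
x(θ) = r cosθ + √(L² − r² sin²θ); with ω constant, a = ω²·d²x/dθ².
d²x/dθ² = −r cosθ − r²(cos2θ)/√u − r⁴ sin²2θ/(4u^{3/2}),  u = L² − r² sin²θ = 0.00189676 m².
Substituting r = 0.0138 m, L = 0.0454 m, θ = 111.7°: d²x/dθ² = +0.0082278 m.
a = ω²·d²x/dθ² = (253.4)²·(+0.0082278) = +528.49 m/s²;  |a| = 528.49 m/s².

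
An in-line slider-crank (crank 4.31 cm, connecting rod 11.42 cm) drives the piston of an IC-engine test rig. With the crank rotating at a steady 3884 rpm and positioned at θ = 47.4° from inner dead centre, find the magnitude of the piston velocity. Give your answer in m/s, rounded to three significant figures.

ω = 2π·3884/60 = 406.7 rad/s
For an in-line slider-crank, x = r cosθ + √(L² − r² sin²θ), so v = −rω sinθ·[1 + r cosθ/√(L² − r² sin²θ)].
With r = 0.0431 m, L = 0.1142 m, θ = 47.4°: √(L² − r² sin²θ) = 0.1097 m.
v = −0.0431·406.7·0.73610·[1 + 0.0431·0.67688/0.1097] = -16.335 m/s.
|v| = 16.335 m/s.

16.3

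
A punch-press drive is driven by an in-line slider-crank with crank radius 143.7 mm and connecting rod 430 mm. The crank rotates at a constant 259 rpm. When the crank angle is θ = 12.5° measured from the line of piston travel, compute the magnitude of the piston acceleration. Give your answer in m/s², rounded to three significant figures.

135

ω = 2π·259/60 = 27.12 rad/s
x(θ) = r cosθ + √(L² − r² sin²θ); with ω constant, a = ω²·d²x/dθ².
d²x/dθ² = −r cosθ − r²(cos2θ)/√u − r⁴ sin²2θ/(4u^{3/2}),  u = L² − r² sin²θ = 0.183933 m².
Substituting r = 0.1437 m, L = 0.43 m, θ = 12.5°: d²x/dθ² = -0.18417 m.
a = ω²·d²x/dθ² = (27.12)²·(-0.18417) = -135.48 m/s²;  |a| = 135.48 m/s².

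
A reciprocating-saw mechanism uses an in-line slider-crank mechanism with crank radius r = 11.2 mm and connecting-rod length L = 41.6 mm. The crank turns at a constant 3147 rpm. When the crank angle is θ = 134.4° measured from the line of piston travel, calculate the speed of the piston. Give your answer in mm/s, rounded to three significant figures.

ω = 2π·3147/60 = 329.6 rad/s
For an in-line slider-crank, x = r cosθ + √(L² − r² sin²θ), so v = −rω sinθ·[1 + r cosθ/√(L² − r² sin²θ)].
With r = 0.0112 m, L = 0.0416 m, θ = 134.4°: √(L² − r² sin²θ) = 0.040823 m.
v = −0.0112·329.6·0.71447·[1 + 0.0112·-0.69966/0.040823] = -2.1309 m/s.
|v| = 2.1309 m/s = 2130.9 mm/s.

2130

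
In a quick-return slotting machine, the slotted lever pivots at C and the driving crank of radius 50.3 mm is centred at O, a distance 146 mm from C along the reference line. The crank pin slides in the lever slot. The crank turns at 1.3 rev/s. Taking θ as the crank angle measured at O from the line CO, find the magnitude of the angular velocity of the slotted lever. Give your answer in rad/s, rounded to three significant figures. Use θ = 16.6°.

ω = 8.168 rad/s (from 1.3 rev/s).
Crank pin A relative to C: A = (d + r cosθ, r sinθ); lever angle φ = atan2(r sinθ, d + r cosθ).
Differentiating tanφ: φ̇ = rω(d cosθ + r)/(d² + r² + 2dr cosθ).
d² + r² + 2dr cosθ = |CA|² = 0.0379215 m²;  d cosθ + r = +0.19022 m.
|ω_lever| = |0.0503·8.168·+0.19022| / 0.0379215 = 2.0609 rad/s.

2.06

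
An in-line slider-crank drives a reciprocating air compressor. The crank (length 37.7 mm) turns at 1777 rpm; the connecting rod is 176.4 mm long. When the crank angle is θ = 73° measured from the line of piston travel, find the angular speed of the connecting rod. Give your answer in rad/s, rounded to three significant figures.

ω = 186.1 rad/s (converted from 1777 rpm).
The rod makes angle φ with the slider axis where L sinφ = r sinθ; differentiating, L cosφ·φ̇ = r ω cosθ.
L cosφ = √(L² − r² sin²θ) = 0.17268 m.
|ω_rod| = r ω |cosθ| / √(L² − r² sin²θ) = 0.0377·186.1·0.29237/0.17268 = 11.878 rad/s.

11.9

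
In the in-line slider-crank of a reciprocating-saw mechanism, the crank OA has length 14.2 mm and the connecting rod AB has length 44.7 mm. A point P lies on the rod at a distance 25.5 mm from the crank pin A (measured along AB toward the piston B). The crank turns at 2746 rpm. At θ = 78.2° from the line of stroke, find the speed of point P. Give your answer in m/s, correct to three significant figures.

ω = 287.6 rad/s.  Crank-pin speed |V_A| = rω = 4.0834 m/s, perpendicular to OA.
Rod angle: sinφ = −(r/L) sinθ ⇒ φ = -18.117°; ω_rod = −rω cosθ/√(L²−r²sin²θ) = -19.655 rad/s.
V_P = V_A + ω_rod × AP, with AP = 0.0255 m along the rod.
Components: V_Px = −rω sinθ − a·ω_rod·sinφ = -4.1529 m/s;  V_Py = rω cosθ + a·ω_rod·cosφ = +0.35867 m/s.
|V_P| = √(V_Px² + V_Py²) = 4.1684 m/s.

4.17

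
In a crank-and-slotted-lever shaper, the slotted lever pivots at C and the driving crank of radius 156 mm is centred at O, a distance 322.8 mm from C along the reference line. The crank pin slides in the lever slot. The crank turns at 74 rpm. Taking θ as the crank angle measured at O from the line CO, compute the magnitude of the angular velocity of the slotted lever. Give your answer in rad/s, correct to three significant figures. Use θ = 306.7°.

2.23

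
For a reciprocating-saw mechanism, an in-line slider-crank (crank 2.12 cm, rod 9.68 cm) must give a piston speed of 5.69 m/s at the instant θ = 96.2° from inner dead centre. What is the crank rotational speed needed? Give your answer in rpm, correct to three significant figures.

For an in-line slider-crank, |v_piston| = rω|sinθ|·[1 + r cosθ/√(L² − r² sin²θ)].
With r = 0.0212 m, L = 0.0968 m, θ = 96.2°: the bracketed kinematic factor |dx/dθ| = 0.020565 m.
ω = v/|dx/dθ| = 5.69/0.020565 = 276.68 rad/s.
N = 60ω/(2π) = 2642.1 rpm.

2640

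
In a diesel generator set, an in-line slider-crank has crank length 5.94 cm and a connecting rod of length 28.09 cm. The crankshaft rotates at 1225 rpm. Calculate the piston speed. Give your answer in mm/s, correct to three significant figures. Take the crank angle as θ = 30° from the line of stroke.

ω = 2π·1225/60 = 128.3 rad/s
For an in-line slider-crank, x = r cosθ + √(L² − r² sin²θ), so v = −rω sinθ·[1 + r cosθ/√(L² − r² sin²θ)].
With r = 0.0594 m, L = 0.2809 m, θ = 30°: √(L² − r² sin²θ) = 0.27933 m.
v = −0.0594·128.3·0.50000·[1 + 0.0594·0.86603/0.27933] = -4.5116 m/s.
|v| = 4.5116 m/s = 4511.6 mm/s.

4510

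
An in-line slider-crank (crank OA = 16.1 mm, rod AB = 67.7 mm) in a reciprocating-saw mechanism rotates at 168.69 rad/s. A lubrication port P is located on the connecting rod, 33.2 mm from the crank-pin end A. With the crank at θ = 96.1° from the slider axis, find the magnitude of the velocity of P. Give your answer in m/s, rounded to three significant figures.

2.67

ω = 168.7 rad/s.  Crank-pin speed |V_A| = rω = 2.7159 m/s, perpendicular to OA.
Rod angle: sinφ = −(r/L) sinθ ⇒ φ = -13.678°; ω_rod = −rω cosθ/√(L²−r²sin²θ) = +4.3874 rad/s.
V_P = V_A + ω_rod × AP, with AP = 0.0332 m along the rod.
Components: V_Px = −rω sinθ − a·ω_rod·sinφ = -2.6661 m/s;  V_Py = rω cosθ + a·ω_rod·cosφ = -0.14707 m/s.
|V_P| = √(V_Px² + V_Py²) = 2.6701 m/s.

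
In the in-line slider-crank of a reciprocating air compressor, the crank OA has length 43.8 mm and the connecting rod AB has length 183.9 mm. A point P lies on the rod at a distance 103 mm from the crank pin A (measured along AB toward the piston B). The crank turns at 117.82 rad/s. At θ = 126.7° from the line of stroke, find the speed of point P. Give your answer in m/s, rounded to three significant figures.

4.04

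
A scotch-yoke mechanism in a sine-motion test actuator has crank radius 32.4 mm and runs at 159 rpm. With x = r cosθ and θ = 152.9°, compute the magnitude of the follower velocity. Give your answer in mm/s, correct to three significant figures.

246

ω = 16.65 rad/s (from 159 rpm).
x = r cosθ ⇒ ẋ = −rω sinθ.
|v| = rω|sinθ| = 0.0324·16.65·|sin 152.9°| = 0.24575 m/s = 245.75 mm/s.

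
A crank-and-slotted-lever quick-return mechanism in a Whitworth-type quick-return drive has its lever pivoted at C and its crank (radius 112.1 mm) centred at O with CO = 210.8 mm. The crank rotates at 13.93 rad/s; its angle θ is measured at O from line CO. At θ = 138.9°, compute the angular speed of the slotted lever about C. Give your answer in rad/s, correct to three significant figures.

3.41

ω = 13.93 rad/s
Crank pin A relative to C: A = (d + r cosθ, r sinθ); lever angle φ = atan2(r sinθ, d + r cosθ).
Differentiating tanφ: φ̇ = rω(d cosθ + r)/(d² + r² + 2dr cosθ).
d² + r² + 2dr cosθ = |CA|² = 0.0213886 m²;  d cosθ + r = -0.046751 m.
|ω_lever| = |0.1121·13.93·-0.046751| / 0.0213886 = 3.4132 rad/s.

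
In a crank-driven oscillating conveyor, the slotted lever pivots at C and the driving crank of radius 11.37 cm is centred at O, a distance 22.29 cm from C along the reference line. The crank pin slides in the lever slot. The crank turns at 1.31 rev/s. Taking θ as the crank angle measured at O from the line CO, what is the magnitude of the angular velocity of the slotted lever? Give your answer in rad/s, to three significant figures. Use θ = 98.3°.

ω = 8.231 rad/s (from 1.31 rev/s).
Crank pin A relative to C: A = (d + r cosθ, r sinθ); lever angle φ = atan2(r sinθ, d + r cosθ).
Differentiating tanφ: φ̇ = rω(d cosθ + r)/(d² + r² + 2dr cosθ).
d² + r² + 2dr cosθ = |CA|² = 0.0552951 m²;  d cosθ + r = +0.081523 m.
|ω_lever| = |0.1137·8.231·+0.081523| / 0.0552951 = 1.3798 rad/s.

1.38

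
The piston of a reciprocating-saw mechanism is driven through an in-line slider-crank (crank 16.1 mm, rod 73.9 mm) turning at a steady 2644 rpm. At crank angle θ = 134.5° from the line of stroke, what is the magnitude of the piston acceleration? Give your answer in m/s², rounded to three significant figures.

867

ω = 2π·2644/60 = 276.9 rad/s
x(θ) = r cosθ + √(L² − r² sin²θ); with ω constant, a = ω²·d²x/dθ².
d²x/dθ² = −r cosθ − r²(cos2θ)/√u − r⁴ sin²2θ/(4u^{3/2}),  u = L² − r² sin²θ = 0.00532934 m².
Substituting r = 0.0161 m, L = 0.0739 m, θ = 134.5°: d²x/dθ² = +0.011303 m.
a = ω²·d²x/dθ² = (276.9)²·(+0.011303) = +866.54 m/s²;  |a| = 866.54 m/s².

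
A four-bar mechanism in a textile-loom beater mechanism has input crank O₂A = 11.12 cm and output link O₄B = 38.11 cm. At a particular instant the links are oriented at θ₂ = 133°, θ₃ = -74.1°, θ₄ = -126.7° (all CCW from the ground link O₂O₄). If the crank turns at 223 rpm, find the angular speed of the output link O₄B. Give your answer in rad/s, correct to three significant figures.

3.91

ω₂ = 23.35 rad/s (from 223 rpm).
Differentiating the loop-closure r₂e^{iθ₂}+r₃e^{iθ₃}=r₁+r₄e^{iθ₄} gives r₂ω₂e^{iθ₂}+r₃ω₃e^{iθ₃}=r₄ω₄e^{iθ₄}.
Eliminating the other unknown: ω₄ = r₂ω₂ sin(θ₂−θ₃) / [r₄ sin(θ₄−θ₃)].
Numerator sine = -0.45554; denominator sine = -0.79441.
Result = 0.1112·23.35·(-0.45554) / (0.3811·(-0.79441)) = +3.9074 rad/s; magnitude 3.9074 rad/s.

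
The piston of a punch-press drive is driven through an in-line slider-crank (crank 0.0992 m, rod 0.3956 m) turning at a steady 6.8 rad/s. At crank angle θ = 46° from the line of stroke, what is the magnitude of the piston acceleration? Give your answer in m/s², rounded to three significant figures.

3.16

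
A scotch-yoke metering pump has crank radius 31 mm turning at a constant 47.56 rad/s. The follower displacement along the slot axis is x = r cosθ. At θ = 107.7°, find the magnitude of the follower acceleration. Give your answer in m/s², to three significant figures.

21.3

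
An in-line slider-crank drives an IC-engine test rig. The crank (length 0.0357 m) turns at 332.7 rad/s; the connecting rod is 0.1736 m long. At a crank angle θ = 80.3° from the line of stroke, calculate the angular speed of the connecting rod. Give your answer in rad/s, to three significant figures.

11.8

ω = 332.7 rad/s
The rod makes angle φ with the slider axis where L sinφ = r sinθ; differentiating, L cosφ·φ̇ = r ω cosθ.
L cosφ = √(L² − r² sin²θ) = 0.17 m.
|ω_rod| = r ω |cosθ| / √(L² − r² sin²θ) = 0.0357·332.7·0.16849/0.17 = 11.772 rad/s.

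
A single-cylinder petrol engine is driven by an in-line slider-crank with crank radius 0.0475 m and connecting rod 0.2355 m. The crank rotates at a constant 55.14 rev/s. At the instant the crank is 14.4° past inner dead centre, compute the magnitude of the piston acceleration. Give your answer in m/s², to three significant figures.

6530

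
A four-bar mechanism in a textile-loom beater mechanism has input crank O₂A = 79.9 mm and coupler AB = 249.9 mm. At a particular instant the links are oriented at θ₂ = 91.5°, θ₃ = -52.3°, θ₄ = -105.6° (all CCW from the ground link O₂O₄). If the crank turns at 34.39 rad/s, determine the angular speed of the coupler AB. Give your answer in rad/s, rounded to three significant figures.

ω₂ = 34.39 rad/s
Differentiating the loop-closure r₂e^{iθ₂}+r₃e^{iθ₃}=r₁+r₄e^{iθ₄} gives r₂ω₂e^{iθ₂}+r₃ω₃e^{iθ₃}=r₄ω₄e^{iθ₄}.
Eliminating the other unknown: ω₃ = r₂ω₂ sin(θ₄−θ₂) / [r₃ sin(θ₃−θ₄)].
Numerator sine = +0.29404; denominator sine = +0.80178.
Result = 0.0799·34.39·(+0.29404) / (0.2499·(+0.80178)) = +4.0324 rad/s; magnitude 4.0324 rad/s.

4.03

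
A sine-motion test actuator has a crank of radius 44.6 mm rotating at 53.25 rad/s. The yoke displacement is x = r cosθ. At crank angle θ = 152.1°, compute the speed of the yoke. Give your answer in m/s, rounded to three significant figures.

ω = 53.25 rad/s
x = r cosθ ⇒ ẋ = −rω sinθ.
|v| = rω|sinθ| = 0.0446·53.25·|sin 152.1°| = 1.1113 m/s.

1.11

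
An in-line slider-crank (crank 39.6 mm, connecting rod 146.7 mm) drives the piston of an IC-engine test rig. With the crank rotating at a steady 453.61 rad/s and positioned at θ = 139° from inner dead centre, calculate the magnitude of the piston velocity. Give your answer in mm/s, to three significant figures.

9350

ω = 453.6 rad/s
For an in-line slider-crank, x = r cosθ + √(L² − r² sin²θ), so v = −rω sinθ·[1 + r cosθ/√(L² − r² sin²θ)].
With r = 0.0396 m, L = 0.1467 m, θ = 139°: √(L² − r² sin²θ) = 0.14438 m.
v = −0.0396·453.6·0.65606·[1 + 0.0396·-0.75471/0.14438] = -9.3453 m/s.
|v| = 9.3453 m/s = 9345.3 mm/s.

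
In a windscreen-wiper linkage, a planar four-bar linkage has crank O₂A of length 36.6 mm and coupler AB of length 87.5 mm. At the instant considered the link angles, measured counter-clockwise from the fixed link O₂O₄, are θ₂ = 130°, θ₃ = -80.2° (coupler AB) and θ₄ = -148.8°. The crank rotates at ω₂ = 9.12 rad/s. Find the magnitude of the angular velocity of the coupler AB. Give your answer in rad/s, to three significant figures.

ω₂ = 9.12 rad/s
Differentiating the loop-closure r₂e^{iθ₂}+r₃e^{iθ₃}=r₁+r₄e^{iθ₄} gives r₂ω₂e^{iθ₂}+r₃ω₃e^{iθ₃}=r₄ω₄e^{iθ₄}.
Eliminating the other unknown: ω₃ = r₂ω₂ sin(θ₄−θ₂) / [r₃ sin(θ₃−θ₄)].
Numerator sine = +0.98823; denominator sine = +0.93106.
Result = 0.0366·9.12·(+0.98823) / (0.0875·(+0.93106)) = +4.049 rad/s; magnitude 4.049 rad/s.

4.05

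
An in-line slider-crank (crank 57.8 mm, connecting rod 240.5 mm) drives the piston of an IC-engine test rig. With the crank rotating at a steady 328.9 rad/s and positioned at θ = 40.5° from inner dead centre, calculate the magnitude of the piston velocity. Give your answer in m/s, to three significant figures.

14.6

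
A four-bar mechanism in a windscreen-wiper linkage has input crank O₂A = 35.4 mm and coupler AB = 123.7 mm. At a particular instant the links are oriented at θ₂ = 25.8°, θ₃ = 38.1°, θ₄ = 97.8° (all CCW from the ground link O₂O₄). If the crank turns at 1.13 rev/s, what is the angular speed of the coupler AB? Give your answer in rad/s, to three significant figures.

2.24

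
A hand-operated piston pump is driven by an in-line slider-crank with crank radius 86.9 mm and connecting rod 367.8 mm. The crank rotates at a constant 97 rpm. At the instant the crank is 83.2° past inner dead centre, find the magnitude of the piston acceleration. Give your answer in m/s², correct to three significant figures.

1.05

ω = 2π·97/60 = 10.16 rad/s
x(θ) = r cosθ + √(L² − r² sin²θ); with ω constant, a = ω²·d²x/dθ².
d²x/dθ² = −r cosθ − r²(cos2θ)/√u − r⁴ sin²2θ/(4u^{3/2}),  u = L² − r² sin²θ = 0.127831 m².
Substituting r = 0.0869 m, L = 0.3678 m, θ = 83.2°: d²x/dθ² = +0.010223 m.
a = ω²·d²x/dθ² = (10.16)²·(+0.010223) = +1.0548 m/s²;  |a| = 1.0548 m/s².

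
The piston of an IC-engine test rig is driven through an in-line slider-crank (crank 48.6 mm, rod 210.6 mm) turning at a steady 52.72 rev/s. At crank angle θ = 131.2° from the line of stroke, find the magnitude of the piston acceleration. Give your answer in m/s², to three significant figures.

ω = 2π·52.7 = 331.2 rad/s
x(θ) = r cosθ + √(L² − r² sin²θ); with ω constant, a = ω²·d²x/dθ².
d²x/dθ² = −r cosθ − r²(cos2θ)/√u − r⁴ sin²2θ/(4u^{3/2}),  u = L² − r² sin²θ = 0.0430152 m².
Substituting r = 0.0486 m, L = 0.2106 m, θ = 131.2°: d²x/dθ² = +0.033365 m.
a = ω²·d²x/dθ² = (331.2)²·(+0.033365) = +3661 m/s²;  |a| = 3661 m/s².

3660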